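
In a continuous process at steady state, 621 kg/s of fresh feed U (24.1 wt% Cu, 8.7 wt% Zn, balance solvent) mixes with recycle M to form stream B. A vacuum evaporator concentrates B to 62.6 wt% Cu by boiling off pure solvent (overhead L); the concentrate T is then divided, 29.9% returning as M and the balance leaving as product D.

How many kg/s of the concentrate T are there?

341 kg/s

Overall Cu balance (none leaves overhead): Cu in fresh feed = Cu in product, i.e. 621×0.241 = (1−0.299)·T·0.626.
T = 149.66/(0.626×0.701) = 341.05 kg/s.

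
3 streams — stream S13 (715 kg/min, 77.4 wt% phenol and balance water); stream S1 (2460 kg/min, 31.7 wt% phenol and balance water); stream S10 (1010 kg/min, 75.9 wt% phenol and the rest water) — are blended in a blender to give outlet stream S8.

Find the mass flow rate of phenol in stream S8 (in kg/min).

phenol out = phenol in = 715×0.774 + 2460×0.317 + 1010×0.759 = 2099.8 kg/min.

2100 kg/min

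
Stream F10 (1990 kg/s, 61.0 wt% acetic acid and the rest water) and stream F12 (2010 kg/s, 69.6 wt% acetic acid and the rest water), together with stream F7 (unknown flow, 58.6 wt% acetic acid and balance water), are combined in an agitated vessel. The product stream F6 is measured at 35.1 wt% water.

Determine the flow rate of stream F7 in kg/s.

Let F7 be the unknown flow. Total out = 4000 + F7.
water balance: 1387.1 + 0.414·F7 = 0.351·(4000 + F7)
(0.414 − 0.351)·F7 = 0.351×4000 − 1387.1 = 16.86
F7 = 16.86 / 0.063 = 267.62 kg/s

267.6 kg/s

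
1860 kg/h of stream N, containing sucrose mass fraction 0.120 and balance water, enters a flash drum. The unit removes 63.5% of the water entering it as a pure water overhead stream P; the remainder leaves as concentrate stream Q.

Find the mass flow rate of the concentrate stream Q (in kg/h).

water entering = 1860×0.880 = 1636.8 kg/h; overhead removed = 0.635×1636.8 = 1039.4 kg/h.
Concentrate = 1860 − 1039.4 = 820.63 kg/h.

820.6 kg/h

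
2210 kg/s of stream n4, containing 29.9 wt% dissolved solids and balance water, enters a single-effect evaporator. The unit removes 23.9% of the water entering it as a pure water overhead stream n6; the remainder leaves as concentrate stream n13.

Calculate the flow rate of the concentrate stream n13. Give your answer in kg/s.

1840 kg/s

water entering = 2210×0.701 = 1549.2 kg/s; overhead removed = 0.239×1549.2 = 370.26 kg/s.
Concentrate = 2210 − 370.26 = 1839.7 kg/s.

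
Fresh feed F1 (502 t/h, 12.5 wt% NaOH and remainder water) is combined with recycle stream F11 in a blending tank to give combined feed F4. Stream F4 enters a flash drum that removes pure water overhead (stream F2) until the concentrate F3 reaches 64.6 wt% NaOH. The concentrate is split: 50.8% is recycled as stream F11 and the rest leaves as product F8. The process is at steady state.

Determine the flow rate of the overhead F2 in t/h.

404.9 t/h

Overall NaOH balance (none leaves overhead): NaOH in fresh feed = NaOH in product, i.e. 502×0.125 = (1−0.508)·F3·0.646.
F3 = 62.75/(0.646×0.492) = 197.43 t/h.
Recycle F11 = 0.508×197.43 = 100.3 t/h.
Combined feed F4 = 502 + 100.3 = 602.3 t/h.
Overhead F2 = F4 − F3 = 602.3 − 197.43 = 404.86 t/h.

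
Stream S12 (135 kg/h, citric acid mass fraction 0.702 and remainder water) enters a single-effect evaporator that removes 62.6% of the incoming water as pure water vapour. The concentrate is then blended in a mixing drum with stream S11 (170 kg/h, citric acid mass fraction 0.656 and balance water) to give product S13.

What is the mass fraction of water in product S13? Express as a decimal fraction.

Vapour removed = 0.626×0.298×135 = 25.184 kg/h; concentrate = 109.82 kg/h.
water reaching the mixer = 15.046 (from concentrate) + 170×0.344 = 73.526 kg/h.
Product flow = 109.82 + 170 = 279.82 kg/h; water fraction = 0.263.

0.263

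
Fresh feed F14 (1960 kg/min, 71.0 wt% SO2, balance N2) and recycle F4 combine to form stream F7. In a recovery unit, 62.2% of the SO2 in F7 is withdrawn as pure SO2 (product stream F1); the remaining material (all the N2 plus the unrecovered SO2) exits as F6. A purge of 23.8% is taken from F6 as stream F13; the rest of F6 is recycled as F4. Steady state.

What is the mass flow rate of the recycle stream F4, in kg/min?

N2 enters only via F14 and leaves only via the purge: 1960×0.290 = 0.238×(N2 in F6), and the recovery unit passes all N2, so N2 in F7 = N2 in F6 = 2388.2 kg/min.
SO2 in F7: m_A = 1960×0.710 + (1−0.238)·(1−0.622)·m_A, so m_A = 1391.6/0.7120 = 1954.6 kg/min.
F6 = (1−0.622)×1954.6 + 2388.2 = 3127.1 kg/min.
Recycle F4 = (1−0.238)×3127.1 = 2382.8 kg/min.

2383 kg/min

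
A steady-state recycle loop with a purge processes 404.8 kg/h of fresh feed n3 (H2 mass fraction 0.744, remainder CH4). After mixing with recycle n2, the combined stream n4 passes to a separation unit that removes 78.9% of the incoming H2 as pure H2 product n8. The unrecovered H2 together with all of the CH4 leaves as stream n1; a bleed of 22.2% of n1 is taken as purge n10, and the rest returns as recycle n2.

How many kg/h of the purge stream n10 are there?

120.5 kg/h

CH4 enters only via n3 and leaves only via the purge: 404.8×0.256 = 0.222×(CH4 in n1), and the separation unit passes all CH4, so CH4 in n4 = CH4 in n1 = 466.8 kg/h.
H2 in n4: m_A = 404.8×0.744 + (1−0.222)·(1−0.789)·m_A, so m_A = 301.17/0.8358 = 360.32 kg/h.
n1 = (1−0.789)×360.32 + 466.8 = 542.82 kg/h.
Purge n10 = 0.222×542.82 = 120.51 kg/h.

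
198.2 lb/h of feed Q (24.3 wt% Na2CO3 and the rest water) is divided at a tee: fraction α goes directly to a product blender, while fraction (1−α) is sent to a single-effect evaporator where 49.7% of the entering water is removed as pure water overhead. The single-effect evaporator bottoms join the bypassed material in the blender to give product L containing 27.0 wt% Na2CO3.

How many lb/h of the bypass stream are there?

145.5 lb/h

All 198.2×0.243 = 48.163 lb/h of Na2CO3 reaches L, so L = 48.163/0.270 = 178.38 lb/h and vapour = 19.82 lb/h.
The evaporator receives (1−α)·198.2 of feed at 0.757 water and removes 0.497 of that water:
0.497×0.757×(1−α)×198.2 = 19.82
(1−α) = 19.82/74.569 = 0.2658;  α = 0.7342.
Bypass flow = 0.7342×198.2 = 145.52 lb/h.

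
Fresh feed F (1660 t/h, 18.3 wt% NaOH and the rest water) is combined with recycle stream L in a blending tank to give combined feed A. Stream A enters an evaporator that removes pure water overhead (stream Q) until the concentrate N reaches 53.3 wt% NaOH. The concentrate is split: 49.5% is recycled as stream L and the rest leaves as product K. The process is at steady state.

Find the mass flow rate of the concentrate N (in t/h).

Overall NaOH balance (none leaves overhead): NaOH in fresh feed = NaOH in product, i.e. 1660×0.183 = (1−0.495)·N·0.533.
N = 303.78/(0.533×0.505) = 1128.6 t/h.

1129 t/h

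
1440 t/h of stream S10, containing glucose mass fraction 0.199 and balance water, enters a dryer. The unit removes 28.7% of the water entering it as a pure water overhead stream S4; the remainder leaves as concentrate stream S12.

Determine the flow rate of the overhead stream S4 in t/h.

water entering = 1440×0.801 = 1153.4 t/h; overhead removed = 0.287×1153.4 = 331.04 t/h.

331 t/h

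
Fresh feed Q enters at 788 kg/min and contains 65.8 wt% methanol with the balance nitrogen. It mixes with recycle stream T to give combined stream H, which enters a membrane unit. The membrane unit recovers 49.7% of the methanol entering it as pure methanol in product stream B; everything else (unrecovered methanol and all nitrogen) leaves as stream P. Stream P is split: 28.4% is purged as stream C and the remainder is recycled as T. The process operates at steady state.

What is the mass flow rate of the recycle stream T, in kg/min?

nitrogen enters only via Q and leaves only via the purge: 788×0.342 = 0.284×(nitrogen in P), and the membrane unit passes all nitrogen, so nitrogen in H = nitrogen in P = 948.93 kg/min.
methanol in H: m_A = 788×0.658 + (1−0.284)·(1−0.497)·m_A, so m_A = 518.5/0.6399 = 810.35 kg/min.
P = (1−0.497)×810.35 + 948.93 = 1356.5 kg/min.
Recycle T = (1−0.284)×1356.5 = 971.28 kg/min.

971.3 kg/min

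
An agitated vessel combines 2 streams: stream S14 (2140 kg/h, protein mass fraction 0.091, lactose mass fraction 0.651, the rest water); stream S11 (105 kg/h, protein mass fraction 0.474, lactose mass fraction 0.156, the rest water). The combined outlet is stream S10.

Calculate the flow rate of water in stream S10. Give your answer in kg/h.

water out = water in = 2140×0.258 + 105×0.370 = 590.97 kg/h.

591 kg/h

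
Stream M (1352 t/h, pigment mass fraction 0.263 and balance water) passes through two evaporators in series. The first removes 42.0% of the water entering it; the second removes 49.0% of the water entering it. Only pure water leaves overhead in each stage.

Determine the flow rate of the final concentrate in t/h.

650.3 t/h

water in feed = 1352×0.737 = 996.42 t/h.
After stage 1: water left = (1−0.420)×996.42 = 577.93; stream total = 933.5 t/h.
After stage 2: water left = (1−0.490)×577.93 = 294.74; final concentrate = 650.32 t/h.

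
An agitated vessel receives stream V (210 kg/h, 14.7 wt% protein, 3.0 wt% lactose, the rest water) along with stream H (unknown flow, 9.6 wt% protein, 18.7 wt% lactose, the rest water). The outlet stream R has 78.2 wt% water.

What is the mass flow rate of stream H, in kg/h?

132.5 kg/h

Let H be the unknown flow. Total out = 210 + H.
water balance: 172.83 + 0.717·H = 0.782·(210 + H)
(0.717 − 0.782)·H = 0.782×210 − 172.83 = -8.61
H = -8.61 / -0.065 = 132.46 kg/h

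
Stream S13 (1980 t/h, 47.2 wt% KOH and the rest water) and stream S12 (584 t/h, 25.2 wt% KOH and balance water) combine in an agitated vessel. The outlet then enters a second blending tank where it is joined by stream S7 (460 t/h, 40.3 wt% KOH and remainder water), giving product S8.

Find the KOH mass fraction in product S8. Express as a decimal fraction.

0.419

Overall, product flow = 3024 t/h.
KOH in = 1980×0.472 + 584×0.252 + 460×0.403 = 1267.1 t/h.
KOH fraction in S8 = 0.419.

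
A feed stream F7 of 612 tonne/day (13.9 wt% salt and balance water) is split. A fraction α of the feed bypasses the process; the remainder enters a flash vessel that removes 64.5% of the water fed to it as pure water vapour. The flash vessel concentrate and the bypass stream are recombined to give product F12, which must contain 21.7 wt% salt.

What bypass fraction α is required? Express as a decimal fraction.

All 612×0.139 = 85.068 tonne/day of salt reaches F12, so F12 = 85.068/0.217 = 392.02 tonne/day and vapour = 219.98 tonne/day.
The evaporator receives (1−α)·612 of feed at 0.861 water and removes 0.645 of that water:
0.645×0.861×(1−α)×612 = 219.98
(1−α) = 219.98/339.87 = 0.6472;  α = 0.3528.

0.353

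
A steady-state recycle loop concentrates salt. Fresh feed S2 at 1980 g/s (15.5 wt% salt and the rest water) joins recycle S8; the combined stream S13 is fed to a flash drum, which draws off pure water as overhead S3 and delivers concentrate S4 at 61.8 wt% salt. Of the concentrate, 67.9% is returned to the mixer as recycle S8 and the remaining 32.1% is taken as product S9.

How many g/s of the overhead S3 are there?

1483 g/s

Overall salt balance (none leaves overhead): salt in fresh feed = salt in product, i.e. 1980×0.155 = (1−0.679)·S4·0.618.
S4 = 306.9/(0.618×0.321) = 1547 g/s.
Recycle S8 = 0.679×1547 = 1050.4 g/s.
Combined feed S13 = 1980 + 1050.4 = 3030.4 g/s.
Overhead S3 = S13 − S4 = 3030.4 − 1547 = 1483.4 g/s.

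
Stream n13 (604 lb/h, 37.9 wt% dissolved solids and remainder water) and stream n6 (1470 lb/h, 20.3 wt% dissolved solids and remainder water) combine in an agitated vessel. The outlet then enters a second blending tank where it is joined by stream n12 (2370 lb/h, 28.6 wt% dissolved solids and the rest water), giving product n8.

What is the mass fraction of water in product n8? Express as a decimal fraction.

0.7288

Overall, product flow = 4444 lb/h.
water in = 604×0.621 + 1470×0.797 + 2370×0.714 = 3238.9 lb/h.
water fraction in n8 = 0.7288.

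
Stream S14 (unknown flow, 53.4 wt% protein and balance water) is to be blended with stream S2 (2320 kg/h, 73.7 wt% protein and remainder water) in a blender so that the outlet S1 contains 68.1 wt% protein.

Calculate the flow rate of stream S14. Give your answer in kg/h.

883.8 kg/h

Let S14 be the unknown flow. Total out = 2320 + S14.
protein balance: 1709.8 + 0.534·S14 = 0.681·(2320 + S14)
(0.534 − 0.681)·S14 = 0.681×2320 − 1709.8 = -129.92
S14 = -129.92 / -0.147 = 883.81 kg/h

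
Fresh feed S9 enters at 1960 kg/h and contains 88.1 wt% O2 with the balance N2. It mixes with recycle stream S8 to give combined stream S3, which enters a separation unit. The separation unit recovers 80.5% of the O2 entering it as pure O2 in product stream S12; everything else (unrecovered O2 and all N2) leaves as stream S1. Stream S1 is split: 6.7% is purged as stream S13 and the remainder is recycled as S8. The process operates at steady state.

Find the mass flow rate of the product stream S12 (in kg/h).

O2 in S3: m_A = 1960×0.881 + (1−0.067)·(1−0.805)·m_A, so m_A = 1726.8/0.8181 = 2110.8 kg/h.
Product S12 = 0.805×2110.8 = 1699.2 kg/h.

1699 kg/h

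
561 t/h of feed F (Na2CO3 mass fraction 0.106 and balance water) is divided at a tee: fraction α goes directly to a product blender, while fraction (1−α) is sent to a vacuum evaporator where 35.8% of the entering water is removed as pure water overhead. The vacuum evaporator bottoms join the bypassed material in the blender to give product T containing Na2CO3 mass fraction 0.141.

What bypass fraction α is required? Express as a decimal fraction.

All 561×0.106 = 59.466 t/h of Na2CO3 reaches T, so T = 59.466/0.141 = 421.74 t/h and vapour = 139.26 t/h.
The evaporator receives (1−α)·561 of feed at 0.894 water and removes 0.358 of that water:
0.358×0.894×(1−α)×561 = 139.26
(1−α) = 139.26/179.55 = 0.7756;  α = 0.2244.

0.224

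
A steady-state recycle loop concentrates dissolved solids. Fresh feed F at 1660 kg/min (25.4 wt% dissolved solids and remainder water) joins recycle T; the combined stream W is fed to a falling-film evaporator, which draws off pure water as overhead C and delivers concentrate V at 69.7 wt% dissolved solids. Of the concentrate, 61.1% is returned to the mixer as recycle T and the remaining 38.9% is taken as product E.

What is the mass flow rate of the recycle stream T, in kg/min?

950.2 kg/min

Overall dissolved solids balance (none leaves overhead): dissolved solids in fresh feed = dissolved solids in product, i.e. 1660×0.254 = (1−0.611)·V·0.697.
V = 421.64/(0.697×0.389) = 1555.1 kg/min.
Recycle T = 0.611×1555.1 = 950.17 kg/min.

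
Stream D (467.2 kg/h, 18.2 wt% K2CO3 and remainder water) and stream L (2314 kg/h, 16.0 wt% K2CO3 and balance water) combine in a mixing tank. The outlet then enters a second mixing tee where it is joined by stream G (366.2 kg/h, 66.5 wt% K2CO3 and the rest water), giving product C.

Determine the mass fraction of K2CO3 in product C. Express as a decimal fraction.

0.222

Overall, product flow = 3147.4 kg/h.
K2CO3 in = 467.2×0.182 + 2314×0.160 + 366.2×0.665 = 698.79 kg/h.
K2CO3 fraction in C = 0.222.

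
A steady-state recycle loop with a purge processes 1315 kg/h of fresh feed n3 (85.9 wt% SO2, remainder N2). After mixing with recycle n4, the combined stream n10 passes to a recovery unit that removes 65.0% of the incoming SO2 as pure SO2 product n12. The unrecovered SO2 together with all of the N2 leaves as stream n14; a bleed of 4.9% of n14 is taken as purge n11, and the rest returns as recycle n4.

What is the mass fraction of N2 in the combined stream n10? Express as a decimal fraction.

N2 enters only via n3 and leaves only via the purge: 1315×0.141 = 0.049×(N2 in n14), and the recovery unit passes all N2, so N2 in n10 = N2 in n14 = 3784 kg/h.
SO2 in n10: m_A = 1315×0.859 + (1−0.049)·(1−0.650)·m_A, so m_A = 1129.6/0.6672 = 1693.1 kg/h.
n10 = 1693.1 + 3784 = 5477.1 kg/h.
N2 fraction in n10 = 3784/5477.1 = 0.691.

0.691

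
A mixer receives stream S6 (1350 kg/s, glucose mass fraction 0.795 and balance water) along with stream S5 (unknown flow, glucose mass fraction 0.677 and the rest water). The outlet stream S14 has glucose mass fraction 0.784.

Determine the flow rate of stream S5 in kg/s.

Let S5 be the unknown flow. Total out = 1350 + S5.
glucose balance: 1073.2 + 0.677·S5 = 0.784·(1350 + S5)
(0.677 − 0.784)·S5 = 0.784×1350 − 1073.2 = -14.85
S5 = -14.85 / -0.107 = 138.79 kg/s

138.8 kg/s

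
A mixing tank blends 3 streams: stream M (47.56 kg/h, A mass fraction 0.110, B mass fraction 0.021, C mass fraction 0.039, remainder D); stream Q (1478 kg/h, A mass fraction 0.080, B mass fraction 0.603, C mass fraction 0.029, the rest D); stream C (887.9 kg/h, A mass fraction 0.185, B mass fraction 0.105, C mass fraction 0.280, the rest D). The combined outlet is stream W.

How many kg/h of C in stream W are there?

293.3 kg/h

C out = C in = 47.56×0.039 + 1478×0.029 + 887.9×0.280 = 293.33 kg/h.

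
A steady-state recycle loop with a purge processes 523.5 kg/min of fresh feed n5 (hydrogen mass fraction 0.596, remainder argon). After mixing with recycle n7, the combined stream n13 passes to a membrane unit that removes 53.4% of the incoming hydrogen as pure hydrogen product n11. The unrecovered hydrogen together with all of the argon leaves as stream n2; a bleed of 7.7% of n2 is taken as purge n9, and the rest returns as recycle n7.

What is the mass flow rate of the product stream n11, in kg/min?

292.4 kg/min

hydrogen in n13: m_A = 523.5×0.596 + (1−0.077)·(1−0.534)·m_A, so m_A = 312.01/0.5699 = 547.49 kg/min.
Product n11 = 0.534×547.49 = 292.36 kg/min.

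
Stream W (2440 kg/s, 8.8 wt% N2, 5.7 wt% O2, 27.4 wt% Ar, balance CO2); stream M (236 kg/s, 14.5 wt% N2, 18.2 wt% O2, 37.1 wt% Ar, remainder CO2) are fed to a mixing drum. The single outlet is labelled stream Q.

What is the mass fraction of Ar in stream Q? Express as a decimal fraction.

Total flow out = 2440 + 236 = 2676 kg/s.
Ar in = 2440×0.274 + 236×0.371 = 756.12 kg/s.
Ar mass fraction in Q = 756.12/2676 = 0.283.

0.283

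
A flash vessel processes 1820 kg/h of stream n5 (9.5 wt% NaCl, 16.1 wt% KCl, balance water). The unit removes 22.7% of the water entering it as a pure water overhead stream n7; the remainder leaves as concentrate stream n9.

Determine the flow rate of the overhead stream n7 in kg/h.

307.4 kg/h

water entering = 1820×0.744 = 1354.1 kg/h; overhead removed = 0.227×1354.1 = 307.38 kg/h.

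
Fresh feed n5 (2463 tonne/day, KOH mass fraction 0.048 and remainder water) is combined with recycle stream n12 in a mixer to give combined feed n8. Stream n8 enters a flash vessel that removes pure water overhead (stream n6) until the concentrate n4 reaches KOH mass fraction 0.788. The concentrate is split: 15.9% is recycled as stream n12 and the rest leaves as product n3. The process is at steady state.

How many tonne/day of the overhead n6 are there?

2313 tonne/day

Overall KOH balance (none leaves overhead): KOH in fresh feed = KOH in product, i.e. 2463×0.048 = (1−0.159)·n4·0.788.
n4 = 118.22/(0.788×0.841) = 178.4 tonne/day.
Recycle n12 = 0.159×178.4 = 28.365 tonne/day.
Combined feed n8 = 2463 + 28.365 = 2491.4 tonne/day.
Overhead n6 = n8 − n4 = 2491.4 − 178.4 = 2313 tonne/day.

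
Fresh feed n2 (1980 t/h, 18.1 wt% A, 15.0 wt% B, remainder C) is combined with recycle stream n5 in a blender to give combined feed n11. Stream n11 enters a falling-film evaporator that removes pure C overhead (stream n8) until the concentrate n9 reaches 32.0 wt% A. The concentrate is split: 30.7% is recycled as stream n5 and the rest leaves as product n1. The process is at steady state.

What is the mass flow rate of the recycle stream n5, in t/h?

496.1 t/h

Overall A balance (none leaves overhead): A in fresh feed = A in product, i.e. 1980×0.181 = (1−0.307)·n9·0.320.
n9 = 358.38/(0.320×0.693) = 1616.1 t/h.
Recycle n5 = 0.307×1616.1 = 496.13 t/h.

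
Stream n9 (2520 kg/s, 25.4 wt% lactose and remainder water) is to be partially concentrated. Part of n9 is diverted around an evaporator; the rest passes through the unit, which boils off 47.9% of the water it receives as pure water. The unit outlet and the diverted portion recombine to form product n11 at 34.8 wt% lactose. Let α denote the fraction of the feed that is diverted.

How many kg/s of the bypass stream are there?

615.1 kg/s

All 2520×0.254 = 640.08 kg/s of lactose reaches n11, so n11 = 640.08/0.348 = 1839.3 kg/s and vapour = 680.69 kg/s.
The evaporator receives (1−α)·2520 of feed at 0.746 water and removes 0.479 of that water:
0.479×0.746×(1−α)×2520 = 680.69
(1−α) = 680.69/900.48 = 0.7559;  α = 0.2441.
Bypass flow = 0.2441×2520 = 615.09 kg/s.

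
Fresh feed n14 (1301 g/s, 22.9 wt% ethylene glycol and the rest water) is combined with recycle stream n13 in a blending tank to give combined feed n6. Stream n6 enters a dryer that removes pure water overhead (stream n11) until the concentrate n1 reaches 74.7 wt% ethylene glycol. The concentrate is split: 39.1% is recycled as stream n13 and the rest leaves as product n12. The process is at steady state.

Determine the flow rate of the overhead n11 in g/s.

Overall ethylene glycol balance (none leaves overhead): ethylene glycol in fresh feed = ethylene glycol in product, i.e. 1301×0.229 = (1−0.391)·n1·0.747.
n1 = 297.93/(0.747×0.609) = 654.9 g/s.
Recycle n13 = 0.391×654.9 = 256.07 g/s.
Combined feed n6 = 1301 + 256.07 = 1557.1 g/s.
Overhead n11 = n6 − n1 = 1557.1 − 654.9 = 902.17 g/s.

902.2 g/s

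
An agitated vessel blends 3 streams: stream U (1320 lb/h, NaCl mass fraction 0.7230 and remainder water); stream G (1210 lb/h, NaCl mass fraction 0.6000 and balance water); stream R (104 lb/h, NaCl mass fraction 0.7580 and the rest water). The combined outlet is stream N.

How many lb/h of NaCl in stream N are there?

NaCl out = NaCl in = 1320×0.723 + 1210×0.600 + 104×0.758 = 1759.2 lb/h.

1759 lb/h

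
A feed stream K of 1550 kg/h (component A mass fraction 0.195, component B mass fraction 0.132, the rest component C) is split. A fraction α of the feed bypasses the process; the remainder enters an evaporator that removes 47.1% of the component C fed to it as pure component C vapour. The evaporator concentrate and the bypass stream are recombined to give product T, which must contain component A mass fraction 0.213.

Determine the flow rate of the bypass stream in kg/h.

1137 kg/h

All 1550×0.195 = 302.25 kg/h of component A reaches T, so T = 302.25/0.213 = 1419 kg/h and vapour = 130.99 kg/h.
The evaporator receives (1−α)·1550 of feed at 0.673 component C and removes 0.471 of that component C:
0.471×0.673×(1−α)×1550 = 130.99
(1−α) = 130.99/491.32 = 0.2666;  α = 0.7334.
Bypass flow = 0.7334×1550 = 1136.8 kg/h.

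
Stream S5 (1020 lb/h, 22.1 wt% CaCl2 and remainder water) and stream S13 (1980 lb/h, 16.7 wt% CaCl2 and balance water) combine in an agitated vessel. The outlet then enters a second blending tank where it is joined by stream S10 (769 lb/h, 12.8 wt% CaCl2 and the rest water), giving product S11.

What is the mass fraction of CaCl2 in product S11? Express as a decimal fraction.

0.174

Overall, product flow = 3769 lb/h.
CaCl2 in = 1020×0.221 + 1980×0.167 + 769×0.128 = 654.51 lb/h.
CaCl2 fraction in S11 = 0.174.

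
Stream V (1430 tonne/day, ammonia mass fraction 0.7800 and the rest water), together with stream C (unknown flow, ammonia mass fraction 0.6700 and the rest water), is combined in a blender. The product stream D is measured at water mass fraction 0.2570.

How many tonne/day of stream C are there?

Let C be the unknown flow. Total out = 1430 + C.
water balance: 314.6 + 0.330·C = 0.257·(1430 + C)
(0.330 − 0.257)·C = 0.257×1430 − 314.6 = 52.91
C = 52.91 / 0.073 = 724.79 tonne/day

724.8 tonne/day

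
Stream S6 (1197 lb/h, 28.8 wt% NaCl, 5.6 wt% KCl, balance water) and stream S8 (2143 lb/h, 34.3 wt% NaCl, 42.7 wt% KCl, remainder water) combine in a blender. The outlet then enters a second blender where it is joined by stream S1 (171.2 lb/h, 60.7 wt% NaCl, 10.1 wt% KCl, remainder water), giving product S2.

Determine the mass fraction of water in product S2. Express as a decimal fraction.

Overall, product flow = 3511.2 lb/h.
water in = 1197×0.656 + 2143×0.230 + 171.2×0.292 = 1328.1 lb/h.
water fraction in S2 = 0.3783.

0.3783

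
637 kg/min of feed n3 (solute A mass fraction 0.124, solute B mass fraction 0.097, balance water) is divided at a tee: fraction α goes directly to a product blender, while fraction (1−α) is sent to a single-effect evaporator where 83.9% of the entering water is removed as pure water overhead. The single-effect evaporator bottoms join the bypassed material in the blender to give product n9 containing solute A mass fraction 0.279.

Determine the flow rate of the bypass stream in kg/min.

All 637×0.124 = 78.988 kg/min of solute A reaches n9, so n9 = 78.988/0.279 = 283.11 kg/min and vapour = 353.89 kg/min.
The evaporator receives (1−α)·637 of feed at 0.779 water and removes 0.839 of that water:
0.839×0.779×(1−α)×637 = 353.89
(1−α) = 353.89/416.33 = 0.8500;  α = 0.1500.
Bypass flow = 0.1500×637 = 95.539 kg/min.

95.54 kg/min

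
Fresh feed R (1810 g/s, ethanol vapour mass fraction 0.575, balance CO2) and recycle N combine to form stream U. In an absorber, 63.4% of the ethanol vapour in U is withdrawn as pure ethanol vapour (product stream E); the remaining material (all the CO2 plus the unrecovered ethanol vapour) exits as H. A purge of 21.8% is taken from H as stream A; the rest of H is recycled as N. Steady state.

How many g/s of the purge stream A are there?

CO2 enters only via R and leaves only via the purge: 1810×0.425 = 0.218×(CO2 in H), and the absorber passes all CO2, so CO2 in U = CO2 in H = 3528.7 g/s.
ethanol vapour in U: m_A = 1810×0.575 + (1−0.218)·(1−0.634)·m_A, so m_A = 1040.8/0.7138 = 1458.1 g/s.
H = (1−0.634)×1458.1 + 3528.7 = 4062.3 g/s.
Purge A = 0.218×4062.3 = 885.59 g/s.

885.6 g/s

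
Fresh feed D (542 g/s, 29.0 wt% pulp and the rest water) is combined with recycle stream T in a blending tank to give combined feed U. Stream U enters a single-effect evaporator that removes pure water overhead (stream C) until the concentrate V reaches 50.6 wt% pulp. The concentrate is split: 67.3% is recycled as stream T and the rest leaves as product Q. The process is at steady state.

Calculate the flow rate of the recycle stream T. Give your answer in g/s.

639.3 g/s

Overall pulp balance (none leaves overhead): pulp in fresh feed = pulp in product, i.e. 542×0.290 = (1−0.673)·V·0.506.
V = 157.18/(0.506×0.327) = 949.95 g/s.
Recycle T = 0.673×949.95 = 639.31 g/s.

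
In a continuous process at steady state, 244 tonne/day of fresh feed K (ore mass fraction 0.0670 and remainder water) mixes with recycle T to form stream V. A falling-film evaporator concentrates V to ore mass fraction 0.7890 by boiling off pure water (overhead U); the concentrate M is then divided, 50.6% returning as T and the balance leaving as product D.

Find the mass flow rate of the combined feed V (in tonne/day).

Overall ore balance (none leaves overhead): ore in fresh feed = ore in product, i.e. 244×0.067 = (1−0.506)·M·0.789.
M = 16.348/(0.789×0.494) = 41.943 tonne/day.
Recycle T = 0.506×41.943 = 21.223 tonne/day.
Combined feed V = 244 + 21.223 = 265.22 tonne/day.

265.2 tonne/day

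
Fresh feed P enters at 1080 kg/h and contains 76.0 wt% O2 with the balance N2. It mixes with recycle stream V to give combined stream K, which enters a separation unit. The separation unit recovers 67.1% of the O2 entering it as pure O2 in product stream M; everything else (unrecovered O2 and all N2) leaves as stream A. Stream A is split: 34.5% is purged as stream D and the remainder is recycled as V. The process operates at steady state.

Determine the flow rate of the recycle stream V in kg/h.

N2 enters only via P and leaves only via the purge: 1080×0.240 = 0.345×(N2 in A), and the separation unit passes all N2, so N2 in K = N2 in A = 751.3 kg/h.
O2 in K: m_A = 1080×0.760 + (1−0.345)·(1−0.671)·m_A, so m_A = 820.8/0.7845 = 1046.3 kg/h.
A = (1−0.671)×1046.3 + 751.3 = 1095.5 kg/h.
Recycle V = (1−0.345)×1095.5 = 717.57 kg/h.

717.6 kg/h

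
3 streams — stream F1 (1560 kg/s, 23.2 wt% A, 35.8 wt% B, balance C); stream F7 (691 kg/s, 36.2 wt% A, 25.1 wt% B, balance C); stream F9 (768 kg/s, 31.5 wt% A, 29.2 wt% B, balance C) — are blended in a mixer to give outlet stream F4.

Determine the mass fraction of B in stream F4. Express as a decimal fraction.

Total flow out = 1560 + 691 + 768 = 3019 kg/s.
B in = 1560×0.358 + 691×0.251 + 768×0.292 = 956.18 kg/s.
B mass fraction in F4 = 956.18/3019 = 0.3167.

0.3167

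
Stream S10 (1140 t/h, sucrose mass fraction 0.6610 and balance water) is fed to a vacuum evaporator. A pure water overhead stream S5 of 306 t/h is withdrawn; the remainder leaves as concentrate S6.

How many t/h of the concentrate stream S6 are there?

Concentrate = 1140 − 306 = 834 t/h.

834 t/h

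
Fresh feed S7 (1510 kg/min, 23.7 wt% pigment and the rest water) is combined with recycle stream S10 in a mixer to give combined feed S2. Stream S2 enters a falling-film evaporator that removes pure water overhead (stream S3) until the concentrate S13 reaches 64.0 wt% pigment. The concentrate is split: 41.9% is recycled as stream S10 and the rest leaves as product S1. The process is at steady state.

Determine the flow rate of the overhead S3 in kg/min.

950.8 kg/min

Overall pigment balance (none leaves overhead): pigment in fresh feed = pigment in product, i.e. 1510×0.237 = (1−0.419)·S13·0.640.
S13 = 357.87/(0.640×0.581) = 962.43 kg/min.
Recycle S10 = 0.419×962.43 = 403.26 kg/min.
Combined feed S2 = 1510 + 403.26 = 1913.3 kg/min.
Overhead S3 = S2 − S13 = 1913.3 − 962.43 = 950.83 kg/min.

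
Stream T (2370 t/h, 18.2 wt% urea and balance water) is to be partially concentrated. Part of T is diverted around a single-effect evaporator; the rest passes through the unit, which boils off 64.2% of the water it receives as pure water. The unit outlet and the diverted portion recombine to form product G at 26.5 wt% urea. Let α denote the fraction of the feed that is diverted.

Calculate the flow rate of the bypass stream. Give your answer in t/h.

All 2370×0.182 = 431.34 t/h of urea reaches G, so G = 431.34/0.265 = 1627.7 t/h and vapour = 742.3 t/h.
The evaporator receives (1−α)·2370 of feed at 0.818 water and removes 0.642 of that water:
0.642×0.818×(1−α)×2370 = 742.3
(1−α) = 742.3/1244.6 = 0.5964;  α = 0.4036.
Bypass flow = 0.4036×2370 = 956.51 t/h.

956.5 t/h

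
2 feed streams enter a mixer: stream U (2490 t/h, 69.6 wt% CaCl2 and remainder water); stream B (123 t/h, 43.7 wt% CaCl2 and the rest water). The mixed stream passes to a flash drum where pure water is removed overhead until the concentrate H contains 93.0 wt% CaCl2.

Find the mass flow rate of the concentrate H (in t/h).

CaCl2 entering = 2490×0.696 + 123×0.437 = 1786.8 t/h.
All CaCl2 reports to H, so H = 1786.8/0.930 = 1921.3 t/h.

1921 t/h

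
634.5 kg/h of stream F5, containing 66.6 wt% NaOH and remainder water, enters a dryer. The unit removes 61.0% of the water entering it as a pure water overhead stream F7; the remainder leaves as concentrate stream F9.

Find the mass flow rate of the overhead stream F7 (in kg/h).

129.3 kg/h

water entering = 634.5×0.334 = 211.92 kg/h; overhead removed = 0.610×211.92 = 129.27 kg/h.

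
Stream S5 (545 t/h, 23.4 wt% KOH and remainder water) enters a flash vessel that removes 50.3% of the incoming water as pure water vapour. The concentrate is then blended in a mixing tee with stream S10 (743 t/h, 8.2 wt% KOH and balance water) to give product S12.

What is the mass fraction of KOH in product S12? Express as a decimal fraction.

Vapour removed = 0.503×0.766×545 = 209.99 t/h; concentrate = 335.01 t/h.
KOH reaching the mixer = 127.53 (from concentrate) + 743×0.082 = 188.46 t/h.
Product flow = 335.01 + 743 = 1078 t/h; KOH fraction = 0.175.

0.175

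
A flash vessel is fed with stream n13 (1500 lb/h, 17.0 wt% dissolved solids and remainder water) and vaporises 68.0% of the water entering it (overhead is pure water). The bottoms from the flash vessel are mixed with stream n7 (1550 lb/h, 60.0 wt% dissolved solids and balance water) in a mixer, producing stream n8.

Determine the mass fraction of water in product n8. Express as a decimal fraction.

0.462

Vapour removed = 0.680×0.830×1500 = 846.6 lb/h; concentrate = 653.4 lb/h.
water reaching the mixer = 398.4 (from concentrate) + 1550×0.400 = 1018.4 lb/h.
Product flow = 653.4 + 1550 = 2203.4 lb/h; water fraction = 0.462.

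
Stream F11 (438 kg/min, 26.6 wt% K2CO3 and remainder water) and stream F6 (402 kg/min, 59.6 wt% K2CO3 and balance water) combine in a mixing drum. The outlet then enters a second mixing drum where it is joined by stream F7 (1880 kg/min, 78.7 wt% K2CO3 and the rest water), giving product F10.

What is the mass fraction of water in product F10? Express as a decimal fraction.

Overall, product flow = 2720 kg/min.
water in = 438×0.734 + 402×0.404 + 1880×0.213 = 884.34 kg/min.
water fraction in F10 = 0.325.

0.325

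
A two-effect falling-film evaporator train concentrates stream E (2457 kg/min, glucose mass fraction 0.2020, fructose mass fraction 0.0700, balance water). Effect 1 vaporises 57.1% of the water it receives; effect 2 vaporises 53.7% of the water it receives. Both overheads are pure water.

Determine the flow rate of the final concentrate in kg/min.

water in feed = 2457×0.728 = 1788.7 kg/min.
After stage 1: water left = (1−0.571)×1788.7 = 767.35; stream total = 1435.7 kg/min.
After stage 2: water left = (1−0.537)×767.35 = 355.28; final concentrate = 1023.6 kg/min.

1024 kg/min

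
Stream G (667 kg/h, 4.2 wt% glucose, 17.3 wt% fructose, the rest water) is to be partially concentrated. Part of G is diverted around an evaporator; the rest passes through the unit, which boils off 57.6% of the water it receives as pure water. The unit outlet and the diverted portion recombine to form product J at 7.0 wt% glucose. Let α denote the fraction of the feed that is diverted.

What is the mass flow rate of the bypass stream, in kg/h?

All 667×0.042 = 28.014 kg/h of glucose reaches J, so J = 28.014/0.070 = 400.2 kg/h and vapour = 266.8 kg/h.
The evaporator receives (1−α)·667 of feed at 0.785 water and removes 0.576 of that water:
0.576×0.785×(1−α)×667 = 266.8
(1−α) = 266.8/301.59 = 0.8846;  α = 0.1154.
Bypass flow = 0.1154×667 = 76.943 kg/h.

76.94 kg/h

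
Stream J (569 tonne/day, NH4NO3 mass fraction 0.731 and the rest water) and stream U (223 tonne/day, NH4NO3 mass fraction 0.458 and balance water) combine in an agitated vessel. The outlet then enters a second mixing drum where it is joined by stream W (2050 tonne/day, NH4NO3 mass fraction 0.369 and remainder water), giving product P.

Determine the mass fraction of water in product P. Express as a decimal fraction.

Overall, product flow = 2842 tonne/day.
water in = 569×0.269 + 223×0.542 + 2050×0.631 = 1567.5 tonne/day.
water fraction in P = 0.552.

0.552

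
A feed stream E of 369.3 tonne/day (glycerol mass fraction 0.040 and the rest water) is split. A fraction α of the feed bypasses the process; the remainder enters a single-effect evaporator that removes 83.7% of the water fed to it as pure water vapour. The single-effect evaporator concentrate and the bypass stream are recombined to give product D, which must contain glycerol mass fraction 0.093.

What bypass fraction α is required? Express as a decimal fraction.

All 369.3×0.040 = 14.772 tonne/day of glycerol reaches D, so D = 14.772/0.093 = 158.84 tonne/day and vapour = 210.46 tonne/day.
The evaporator receives (1−α)·369.3 of feed at 0.960 water and removes 0.837 of that water:
0.837×0.960×(1−α)×369.3 = 210.46
(1−α) = 210.46/296.74 = 0.7092;  α = 0.2908.

0.291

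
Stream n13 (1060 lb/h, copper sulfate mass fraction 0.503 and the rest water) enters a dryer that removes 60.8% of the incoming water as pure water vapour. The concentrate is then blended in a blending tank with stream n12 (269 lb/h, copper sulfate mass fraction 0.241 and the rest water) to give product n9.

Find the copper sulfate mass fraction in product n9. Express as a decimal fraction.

0.593

Vapour removed = 0.608×0.497×1060 = 320.31 lb/h; concentrate = 739.69 lb/h.
copper sulfate reaching the mixer = 533.18 (from concentrate) + 269×0.241 = 598.01 lb/h.
Product flow = 739.69 + 269 = 1008.7 lb/h; copper sulfate fraction = 0.593.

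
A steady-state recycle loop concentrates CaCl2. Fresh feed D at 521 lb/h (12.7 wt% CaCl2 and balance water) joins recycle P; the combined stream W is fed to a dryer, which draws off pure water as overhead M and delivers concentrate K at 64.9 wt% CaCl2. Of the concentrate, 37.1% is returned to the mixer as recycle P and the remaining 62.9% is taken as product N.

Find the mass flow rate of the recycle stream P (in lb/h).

60.13 lb/h

Overall CaCl2 balance (none leaves overhead): CaCl2 in fresh feed = CaCl2 in product, i.e. 521×0.127 = (1−0.371)·K·0.649.
K = 66.167/(0.649×0.629) = 162.09 lb/h.
Recycle P = 0.371×162.09 = 60.134 lb/h.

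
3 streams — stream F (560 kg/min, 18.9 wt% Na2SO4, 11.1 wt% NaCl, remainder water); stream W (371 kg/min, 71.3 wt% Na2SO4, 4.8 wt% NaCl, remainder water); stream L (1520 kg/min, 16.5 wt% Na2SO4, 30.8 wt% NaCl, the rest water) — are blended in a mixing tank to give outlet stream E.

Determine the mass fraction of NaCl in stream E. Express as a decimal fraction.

0.2236

Total flow out = 560 + 371 + 1520 = 2451 kg/min.
NaCl in = 560×0.111 + 371×0.048 + 1520×0.308 = 548.13 kg/min.
NaCl mass fraction in E = 548.13/2451 = 0.2236.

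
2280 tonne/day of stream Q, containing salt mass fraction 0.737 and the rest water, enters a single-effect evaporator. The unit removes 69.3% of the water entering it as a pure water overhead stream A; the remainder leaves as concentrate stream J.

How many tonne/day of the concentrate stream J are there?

1864 tonne/day

water entering = 2280×0.263 = 599.64 tonne/day; overhead removed = 0.693×599.64 = 415.55 tonne/day.
Concentrate = 2280 − 415.55 = 1864.4 tonne/day.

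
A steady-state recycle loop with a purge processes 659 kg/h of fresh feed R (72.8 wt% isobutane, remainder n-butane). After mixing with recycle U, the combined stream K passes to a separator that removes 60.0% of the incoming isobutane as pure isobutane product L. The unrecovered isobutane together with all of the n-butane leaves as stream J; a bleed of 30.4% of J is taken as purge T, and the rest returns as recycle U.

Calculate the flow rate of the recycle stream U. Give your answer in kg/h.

n-butane enters only via R and leaves only via the purge: 659×0.272 = 0.304×(n-butane in J), and the separator passes all n-butane, so n-butane in K = n-butane in J = 589.63 kg/h.
isobutane in K: m_A = 659×0.728 + (1−0.304)·(1−0.600)·m_A, so m_A = 479.75/0.7216 = 664.84 kg/h.
J = (1−0.600)×664.84 + 589.63 = 855.57 kg/h.
Recycle U = (1−0.304)×855.57 = 595.48 kg/h.

595.5 kg/h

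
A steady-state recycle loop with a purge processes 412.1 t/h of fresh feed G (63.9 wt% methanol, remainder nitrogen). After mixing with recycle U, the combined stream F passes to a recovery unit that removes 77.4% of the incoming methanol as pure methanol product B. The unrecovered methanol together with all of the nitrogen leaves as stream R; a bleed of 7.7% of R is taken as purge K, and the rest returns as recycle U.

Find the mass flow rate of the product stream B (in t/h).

methanol in F: m_A = 412.1×0.639 + (1−0.077)·(1−0.774)·m_A, so m_A = 263.33/0.7914 = 332.74 t/h.
Product B = 0.774×332.74 = 257.54 t/h.

257.5 t/h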